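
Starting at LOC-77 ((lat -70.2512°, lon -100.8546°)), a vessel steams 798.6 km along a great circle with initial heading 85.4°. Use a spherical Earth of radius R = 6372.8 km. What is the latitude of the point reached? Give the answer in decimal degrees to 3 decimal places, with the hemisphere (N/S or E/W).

68.500°S

δ = d/R = 798.6/6372.8 = 0.125314 rad
φ₂ = arcsin(sin φ₁ cos δ + cos φ₁ sin δ cos θ)
   = arcsin(-0.94118·0.99216 + 0.33790·0.12499·0.08020) = -68.49972°
λ₂ = λ₁ + atan2(sin θ sin δ cos φ₁, cos δ − sin φ₁ sin φ₂) = -80.98245°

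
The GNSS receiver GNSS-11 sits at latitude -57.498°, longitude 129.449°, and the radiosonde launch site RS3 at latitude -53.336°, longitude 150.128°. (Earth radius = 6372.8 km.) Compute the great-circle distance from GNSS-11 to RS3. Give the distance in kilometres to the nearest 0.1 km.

Δφ = 4.1620°,  Δλ = 20.6790°
a = sin²(Δφ/2) + cos φ₁ cos φ₂ sin²(Δλ/2) = 0.011654
c = 2·arcsin(√a) = 0.216331 rad = 12.3949°
d = R·c = 6372.8 × 0.216331 = 1378.6 km

1378.6 km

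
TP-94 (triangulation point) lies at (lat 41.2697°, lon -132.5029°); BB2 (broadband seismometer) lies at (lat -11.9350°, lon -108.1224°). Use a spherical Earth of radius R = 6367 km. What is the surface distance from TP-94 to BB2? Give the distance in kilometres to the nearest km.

Δφ = -53.2047°,  Δλ = 24.3805°
a = sin²(Δφ/2) + cos φ₁ cos φ₂ sin²(Δλ/2) = 0.233309
c = 2·arcsin(√a) = 1.008204 rad = 57.7658°
d = R·c = 6367 × 1.008204 = 6419.2 km

6419 km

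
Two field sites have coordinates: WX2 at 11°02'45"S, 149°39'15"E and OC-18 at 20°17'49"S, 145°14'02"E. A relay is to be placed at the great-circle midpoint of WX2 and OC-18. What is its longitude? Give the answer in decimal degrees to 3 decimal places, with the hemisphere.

WX2: φ = -11.04583°, λ = +149.65417°
OC-18: φ = -20.29694°, λ = +145.23389°
Bx = cos φ₂ cos Δλ = 0.935118,  By = cos φ₂ sin Δλ = -0.072286
φₘ = atan2(sin φ₁ + sin φ₂, √((cos φ₁ + Bx)² + By²)) = -15.68248°
λₘ = λ₁ + atan2(By, cos φ₁ + Bx) = 147.49422°

147.494°E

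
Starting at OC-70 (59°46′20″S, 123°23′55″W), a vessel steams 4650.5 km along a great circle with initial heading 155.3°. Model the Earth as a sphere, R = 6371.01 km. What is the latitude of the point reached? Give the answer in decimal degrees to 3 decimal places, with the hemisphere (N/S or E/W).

OC-70: φ = -59.77222°, λ = -123.39861°
δ = d/R = 4650.5/6371.01 = 0.729947 rad
φ₂ = arcsin(sin φ₁ cos δ + cos φ₁ sin δ cos θ)
   = arcsin(-0.86403·0.74521 + 0.50344·0.66683·-0.90851) = -71.60033°
λ₂ = λ₁ + atan2(sin θ sin δ cos φ₁, cos δ − sin φ₁ sin φ₂) = -5.37917°

71.600°S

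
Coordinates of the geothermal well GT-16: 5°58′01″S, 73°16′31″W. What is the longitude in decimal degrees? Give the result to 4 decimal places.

73° + 16′/60 + 31″/3600 = 73 + 0.26667 + 0.00861 = 73.2753°

73.2753°W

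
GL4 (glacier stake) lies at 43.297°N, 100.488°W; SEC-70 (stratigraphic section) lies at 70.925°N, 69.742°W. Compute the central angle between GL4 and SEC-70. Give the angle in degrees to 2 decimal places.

Δφ = 27.6280°,  Δλ = 30.7460°
a = sin²(Δφ/2) + cos φ₁ cos φ₂ sin²(Δλ/2) = 0.073727
c = 2·arcsin(√a) = 0.549961 rad = 31.5104°

31.51°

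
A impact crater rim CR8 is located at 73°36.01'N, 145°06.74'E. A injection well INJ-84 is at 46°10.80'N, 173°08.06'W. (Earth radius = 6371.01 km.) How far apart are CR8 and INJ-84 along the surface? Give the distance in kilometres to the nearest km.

3677 km

CR8: φ = +73.60017°, λ = +145.11233°
INJ-84: φ = +46.18000°, λ = -173.13433°
Δφ = -27.4202°,  Δλ = 41.7533°
a = sin²(Δφ/2) + cos φ₁ cos φ₂ sin²(Δλ/2) = 0.080999
c = 2·arcsin(√a) = 0.577184 rad = 33.0702°
d = R·c = 6371.01 × 0.577184 = 3677.2 km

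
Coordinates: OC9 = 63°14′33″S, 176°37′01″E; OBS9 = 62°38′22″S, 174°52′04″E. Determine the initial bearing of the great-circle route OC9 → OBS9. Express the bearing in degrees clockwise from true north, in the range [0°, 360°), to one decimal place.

306.4°

OC9: φ = -63.24250°, λ = +176.61694°
OBS9: φ = -62.63944°, λ = +174.86778°
Δλ = -1.7492°
y = sin Δλ · cos φ₂ = -0.014028
x = cos φ₁ sin φ₂ − sin φ₁ cos φ₂ cos Δλ = 0.010334
θ = atan2(y, x) = -53.6233° → 306.3767° (mod 360°)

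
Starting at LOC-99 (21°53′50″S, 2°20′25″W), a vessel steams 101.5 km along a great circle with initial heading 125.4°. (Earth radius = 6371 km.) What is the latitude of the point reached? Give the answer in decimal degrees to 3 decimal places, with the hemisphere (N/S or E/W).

22.424°S

LOC-99: φ = -21.89722°, λ = -2.34028°
δ = d/R = 101.5/6371 = 0.015932 rad
φ₂ = arcsin(sin φ₁ cos δ + cos φ₁ sin δ cos θ)
   = arcsin(-0.37294·0.99987 + 0.92785·0.01593·-0.57928) = -22.42403°
λ₂ = λ₁ + atan2(sin θ sin δ cos φ₁, cos δ − sin φ₁ sin φ₂) = -1.53536°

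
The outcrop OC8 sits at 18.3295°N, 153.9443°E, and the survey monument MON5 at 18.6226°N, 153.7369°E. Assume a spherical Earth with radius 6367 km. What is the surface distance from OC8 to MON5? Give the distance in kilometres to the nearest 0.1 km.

Δφ = 0.2931°,  Δλ = -0.2074°
a = sin²(Δφ/2) + cos φ₁ cos φ₂ sin²(Δλ/2) = 0.000009
c = 2·arcsin(√a) = 0.006161 rad = 0.3530°
d = R·c = 6367 × 0.006161 = 39.2 km

39.2 km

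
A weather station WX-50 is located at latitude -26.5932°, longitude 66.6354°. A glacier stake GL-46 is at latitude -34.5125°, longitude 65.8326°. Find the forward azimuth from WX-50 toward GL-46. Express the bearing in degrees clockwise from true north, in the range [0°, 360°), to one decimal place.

Δλ = -0.8028°
y = sin Δλ · cos φ₂ = -0.011545
x = cos φ₁ sin φ₂ − sin φ₁ cos φ₂ cos Δλ = -0.137814
θ = atan2(y, x) = -175.2113° → 184.7887° (mod 360°)

184.8°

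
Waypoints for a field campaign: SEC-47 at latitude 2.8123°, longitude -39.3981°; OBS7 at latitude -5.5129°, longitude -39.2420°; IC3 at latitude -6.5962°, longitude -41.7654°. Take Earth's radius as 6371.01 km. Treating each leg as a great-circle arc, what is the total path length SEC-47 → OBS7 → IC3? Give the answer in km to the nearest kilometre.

SEC-47→OBS7: c = 0.145328 rad, d = 925.88 km
OBS7→IC3: c = 0.047702 rad, d = 303.91 km
Total = 925.88 + 303.91 = 1229.80 km

1230 km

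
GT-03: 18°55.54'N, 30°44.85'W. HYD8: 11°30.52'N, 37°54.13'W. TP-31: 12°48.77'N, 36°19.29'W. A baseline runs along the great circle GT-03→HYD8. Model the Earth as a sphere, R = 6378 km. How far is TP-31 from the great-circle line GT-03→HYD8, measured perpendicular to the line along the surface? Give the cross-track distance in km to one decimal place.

GT-03: φ = +18.92567°, λ = -30.74750°
HYD8: φ = +11.50867°, λ = -37.90217°
TP-31: φ = +12.81283°, λ = -36.32150°
δ₁₃ = central angle GT-03→TP-31 = 0.141874 rad  (haversine)
θ₁₃ = bearing GT-03→TP-31 = 222.054°,  θ₁₂ = bearing GT-03→HYD8 = 223.947°
dₓₜ = R·arcsin(sin δ₁₃ · sin(θ₁₃ − θ₁₂)) = 6378·arcsin(0.14140·sin(-1.893°)) = -29.795 km
|dₓₜ| = 29.795 km

29.8 km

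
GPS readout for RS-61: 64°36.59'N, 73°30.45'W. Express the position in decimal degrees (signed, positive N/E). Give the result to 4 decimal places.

+64.6098°, -73.5075°

lat: 64.6098° N → +64.6098°
lon: 73.5075° W → -73.5075°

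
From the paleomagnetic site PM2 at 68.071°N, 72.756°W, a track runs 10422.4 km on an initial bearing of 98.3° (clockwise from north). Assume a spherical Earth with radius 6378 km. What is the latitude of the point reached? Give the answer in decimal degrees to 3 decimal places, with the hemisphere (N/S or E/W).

6.460°S

δ = d/R = 10422.4/6378 = 1.634117 rad
φ₂ = arcsin(sin φ₁ cos δ + cos φ₁ sin δ cos θ)
   = arcsin(0.92765·-0.06328 + 0.37346·0.99800·-0.14436) = -6.45963°
λ₂ = λ₁ + atan2(sin θ sin δ cos φ₁, cos δ − sin φ₁ sin φ₂) = 10.88751°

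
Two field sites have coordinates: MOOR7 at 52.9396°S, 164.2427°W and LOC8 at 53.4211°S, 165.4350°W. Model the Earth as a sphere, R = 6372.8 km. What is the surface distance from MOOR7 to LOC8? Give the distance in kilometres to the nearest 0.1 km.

95.8 km

Δφ = -0.4815°,  Δλ = -1.1923°
a = sin²(Δφ/2) + cos φ₁ cos φ₂ sin²(Δλ/2) = 0.000057
c = 2·arcsin(√a) = 0.015038 rad = 0.8616°
d = R·c = 6372.8 × 0.015038 = 95.8 km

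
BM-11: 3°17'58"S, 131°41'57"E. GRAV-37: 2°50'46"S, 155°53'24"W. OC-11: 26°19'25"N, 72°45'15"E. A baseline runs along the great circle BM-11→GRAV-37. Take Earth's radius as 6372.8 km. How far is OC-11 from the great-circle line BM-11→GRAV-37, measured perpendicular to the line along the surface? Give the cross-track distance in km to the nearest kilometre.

2925 km

BM-11: φ = -3.29944°, λ = +131.69917°
GRAV-37: φ = -2.84611°, λ = -155.89000°
OC-11: φ = +26.32361°, λ = +72.75417°
δ₁₃ = central angle BM-11→OC-11 = 1.119559 rad  (haversine)
θ₁₃ = bearing BM-11→OC-11 = 301.434°,  θ₁₂ = bearing BM-11→GRAV-37 = 91.937°
dₓₜ = R·arcsin(sin δ₁₃ · sin(θ₁₃ − θ₁₂)) = 6372.8·arcsin(0.89991·sin(209.497°)) = -2925.416 km
|dₓₜ| = 2925.416 km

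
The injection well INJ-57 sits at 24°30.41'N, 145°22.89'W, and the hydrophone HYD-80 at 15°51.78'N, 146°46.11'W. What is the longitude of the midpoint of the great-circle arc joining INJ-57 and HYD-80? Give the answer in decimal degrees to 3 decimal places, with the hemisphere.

146.094°W

INJ-57: φ = +24.50683°, λ = -145.38150°
HYD-80: φ = +15.86300°, λ = -146.76850°
Bx = cos φ₂ cos Δλ = 0.961636,  By = cos φ₂ sin Δλ = -0.023284
φₘ = atan2(sin φ₁ + sin φ₂, √((cos φ₁ + Bx)² + By²)) = 20.18627°
λₘ = λ₁ + atan2(By, cos φ₁ + Bx) = -146.09427°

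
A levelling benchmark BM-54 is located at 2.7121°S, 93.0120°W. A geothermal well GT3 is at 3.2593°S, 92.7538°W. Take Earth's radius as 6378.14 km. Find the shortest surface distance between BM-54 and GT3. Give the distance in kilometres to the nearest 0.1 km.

67.3 km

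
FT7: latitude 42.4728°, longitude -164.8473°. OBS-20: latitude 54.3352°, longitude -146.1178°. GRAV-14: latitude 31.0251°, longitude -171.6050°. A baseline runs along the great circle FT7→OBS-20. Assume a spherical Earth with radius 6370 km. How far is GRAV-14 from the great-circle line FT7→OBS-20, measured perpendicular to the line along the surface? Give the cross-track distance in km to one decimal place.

δ₁₃ = central angle FT7→GRAV-14 = 0.220834 rad  (haversine)
θ₁₃ = bearing FT7→GRAV-14 = 207.410°,  θ₁₂ = bearing FT7→OBS-20 = 39.587°
dₓₜ = R·arcsin(sin δ₁₃ · sin(θ₁₃ − θ₁₂)) = 6370·arcsin(0.21904·sin(167.823°)) = 294.423 km
|dₓₜ| = 294.423 km

294.4 km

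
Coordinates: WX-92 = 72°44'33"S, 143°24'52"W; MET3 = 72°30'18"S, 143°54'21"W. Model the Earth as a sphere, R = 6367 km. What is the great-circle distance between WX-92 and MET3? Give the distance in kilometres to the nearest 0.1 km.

31.0 km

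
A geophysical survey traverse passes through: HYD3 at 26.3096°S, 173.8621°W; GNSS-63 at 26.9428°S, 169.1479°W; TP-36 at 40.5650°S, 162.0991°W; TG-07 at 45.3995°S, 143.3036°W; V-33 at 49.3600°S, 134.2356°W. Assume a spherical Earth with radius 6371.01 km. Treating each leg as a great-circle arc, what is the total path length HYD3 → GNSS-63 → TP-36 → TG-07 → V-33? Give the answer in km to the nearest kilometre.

HYD3→GNSS-63: c = 0.074373 rad, d = 473.83 km
GNSS-63→TP-36: c = 0.258590 rad, d = 1647.48 km
TP-36→TG-07: c = 0.253669 rad, d = 1616.13 km
TG-07→V-33: c = 0.127394 rad, d = 811.63 km
Total = 473.83 + 1647.48 + 1616.13 + 811.63 = 4549.08 km

4549 km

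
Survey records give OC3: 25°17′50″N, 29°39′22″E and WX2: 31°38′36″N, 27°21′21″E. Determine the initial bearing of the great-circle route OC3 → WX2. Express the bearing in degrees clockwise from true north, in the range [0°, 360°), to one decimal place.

342.9°

OC3: φ = +25.29722°, λ = +29.65611°
WX2: φ = +31.64333°, λ = +27.35583°
Δλ = -2.3003°
y = sin Δλ · cos φ₂ = -0.034170
x = cos φ₁ sin φ₂ − sin φ₁ cos φ₂ cos Δλ = 0.110827
θ = atan2(y, x) = -17.1352° → 342.8648° (mod 360°)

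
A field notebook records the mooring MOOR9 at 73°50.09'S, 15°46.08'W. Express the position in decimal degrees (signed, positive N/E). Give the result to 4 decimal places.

lat: 73.8348° S → -73.8348°
lon: 15.7680° W → -15.7680°

-73.8348°, -15.7680°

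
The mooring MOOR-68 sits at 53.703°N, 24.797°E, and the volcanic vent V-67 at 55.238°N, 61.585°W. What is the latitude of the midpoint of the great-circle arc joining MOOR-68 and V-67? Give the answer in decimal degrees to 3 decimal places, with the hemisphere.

62.494°N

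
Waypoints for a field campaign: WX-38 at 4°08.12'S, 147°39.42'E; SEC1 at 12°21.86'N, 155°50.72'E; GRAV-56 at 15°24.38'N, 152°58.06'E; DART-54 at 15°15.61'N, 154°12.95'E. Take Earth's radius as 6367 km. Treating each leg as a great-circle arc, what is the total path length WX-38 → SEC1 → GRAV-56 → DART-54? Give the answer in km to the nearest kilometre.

WX-38: φ = -4.13533°, λ = +147.65700°
SEC1: φ = +12.36433°, λ = +155.84533°
GRAV-56: φ = +15.40633°, λ = +152.96767°
DART-54: φ = +15.26017°, λ = +154.21583°
WX-38→SEC1: c = 0.321099 rad, d = 2044.44 km
SEC1→GRAV-56: c = 0.072079 rad, d = 458.93 km
GRAV-56→DART-54: c = 0.021163 rad, d = 134.75 km
Total = 2044.44 + 458.93 + 134.75 = 2638.12 km

2638 km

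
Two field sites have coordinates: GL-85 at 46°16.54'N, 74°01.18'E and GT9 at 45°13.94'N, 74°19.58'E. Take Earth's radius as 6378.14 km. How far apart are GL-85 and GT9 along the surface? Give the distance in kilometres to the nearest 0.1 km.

GL-85: φ = +46.27567°, λ = +74.01967°
GT9: φ = +45.23233°, λ = +74.32633°
Δφ = -1.0433°,  Δλ = 0.3067°
a = sin²(Δφ/2) + cos φ₁ cos φ₂ sin²(Δλ/2) = 0.000086
c = 2·arcsin(√a) = 0.018589 rad = 1.0650°
d = R·c = 6378.14 × 0.018589 = 118.6 km

118.6 km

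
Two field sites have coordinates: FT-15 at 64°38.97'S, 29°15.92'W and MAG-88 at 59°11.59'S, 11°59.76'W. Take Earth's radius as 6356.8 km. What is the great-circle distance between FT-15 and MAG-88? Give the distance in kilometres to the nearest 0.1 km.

FT-15: φ = -64.64950°, λ = -29.26533°
MAG-88: φ = -59.19317°, λ = -11.99600°
Δφ = 5.4563°,  Δλ = 17.2693°
a = sin²(Δφ/2) + cos φ₁ cos φ₂ sin²(Δλ/2) = 0.007208
c = 2·arcsin(√a) = 0.170005 rad = 9.7406°
d = R·c = 6356.8 × 0.170005 = 1080.7 km

1080.7 km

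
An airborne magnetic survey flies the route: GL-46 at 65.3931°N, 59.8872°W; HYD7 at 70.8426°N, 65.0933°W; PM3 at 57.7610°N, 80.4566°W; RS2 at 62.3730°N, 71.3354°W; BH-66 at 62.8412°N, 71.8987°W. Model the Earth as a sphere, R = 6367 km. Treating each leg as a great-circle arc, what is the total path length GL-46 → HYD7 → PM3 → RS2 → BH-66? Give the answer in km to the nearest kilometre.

GL-46→HYD7: c = 0.100873 rad, d = 642.26 km
HYD7→PM3: c = 0.254485 rad, d = 1620.31 km
PM3→RS2: c = 0.112895 rad, d = 718.80 km
RS2→BH-66: c = 0.009340 rad, d = 59.47 km
Total = 642.26 + 1620.31 + 718.80 + 59.47 = 3040.84 km

3041 km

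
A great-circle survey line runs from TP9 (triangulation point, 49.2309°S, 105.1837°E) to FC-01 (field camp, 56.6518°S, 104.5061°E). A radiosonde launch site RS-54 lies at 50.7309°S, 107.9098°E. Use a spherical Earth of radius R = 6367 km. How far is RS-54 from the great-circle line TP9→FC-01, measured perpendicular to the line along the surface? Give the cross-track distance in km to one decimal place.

δ₁₃ = central angle TP9→RS-54 = 0.040263 rad  (haversine)
θ₁₃ = bearing TP9→RS-54 = 131.591°,  θ₁₂ = bearing TP9→FC-01 = 182.881°
dₓₜ = R·arcsin(sin δ₁₃ · sin(θ₁₃ − θ₁₂)) = 6367·arcsin(0.04025·sin(-51.290°)) = -200.017 km
|dₓₜ| = 200.017 km

200.0 km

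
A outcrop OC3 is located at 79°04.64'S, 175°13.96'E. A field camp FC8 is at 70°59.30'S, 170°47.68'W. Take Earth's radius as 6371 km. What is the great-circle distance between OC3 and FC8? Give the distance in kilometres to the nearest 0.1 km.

OC3: φ = -79.07733°, λ = +175.23267°
FC8: φ = -70.98833°, λ = -170.79467°
Δφ = 8.0890°,  Δλ = 13.9727°
a = sin²(Δφ/2) + cos φ₁ cos φ₂ sin²(Δλ/2) = 0.005888
c = 2·arcsin(√a) = 0.153616 rad = 8.8015°
d = R·c = 6371 × 0.153616 = 978.7 km

978.7 km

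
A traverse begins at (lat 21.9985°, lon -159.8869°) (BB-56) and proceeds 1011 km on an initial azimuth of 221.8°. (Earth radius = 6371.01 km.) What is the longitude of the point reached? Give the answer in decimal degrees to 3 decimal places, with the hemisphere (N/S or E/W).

166.150°W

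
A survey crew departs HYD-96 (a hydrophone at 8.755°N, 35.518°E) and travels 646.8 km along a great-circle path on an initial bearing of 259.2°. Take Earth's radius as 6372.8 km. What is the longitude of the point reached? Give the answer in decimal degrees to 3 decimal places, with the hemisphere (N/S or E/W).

29.755°E

δ = d/R = 646.8/6372.8 = 0.101494 rad
φ₂ = arcsin(sin φ₁ cos δ + cos φ₁ sin δ cos θ)
   = arcsin(0.15221·0.99485 + 0.98835·0.10132·-0.18738) = 7.62346°
λ₂ = λ₁ + atan2(sin θ sin δ cos φ₁, cos δ − sin φ₁ sin φ₂) = 29.75507°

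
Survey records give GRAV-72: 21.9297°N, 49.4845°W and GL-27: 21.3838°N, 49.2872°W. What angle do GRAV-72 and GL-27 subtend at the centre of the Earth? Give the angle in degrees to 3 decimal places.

0.576°

Δφ = -0.5459°,  Δλ = 0.1973°
a = sin²(Δφ/2) + cos φ₁ cos φ₂ sin²(Δλ/2) = 0.000025
c = 2·arcsin(√a) = 0.010051 rad = 0.5759°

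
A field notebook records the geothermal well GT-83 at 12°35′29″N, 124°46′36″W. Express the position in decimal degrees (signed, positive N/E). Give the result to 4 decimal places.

lat: 12.5914° N → +12.5914°
lon: 124.7767° W → -124.7767°

+12.5914°, -124.7767°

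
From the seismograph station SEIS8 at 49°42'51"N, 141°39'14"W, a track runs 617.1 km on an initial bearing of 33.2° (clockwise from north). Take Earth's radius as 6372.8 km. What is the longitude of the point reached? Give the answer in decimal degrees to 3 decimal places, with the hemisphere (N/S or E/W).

136.455°W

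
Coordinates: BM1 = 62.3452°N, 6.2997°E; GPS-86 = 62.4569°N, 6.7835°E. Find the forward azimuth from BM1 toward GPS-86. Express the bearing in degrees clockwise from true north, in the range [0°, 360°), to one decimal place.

63.3°

Δλ = 0.4838°
y = sin Δλ · cos φ₂ = 0.003905
x = cos φ₁ sin φ₂ − sin φ₁ cos φ₂ cos Δλ = 0.001964
θ = atan2(y, x) = 63.2959° → 63.2959° (mod 360°)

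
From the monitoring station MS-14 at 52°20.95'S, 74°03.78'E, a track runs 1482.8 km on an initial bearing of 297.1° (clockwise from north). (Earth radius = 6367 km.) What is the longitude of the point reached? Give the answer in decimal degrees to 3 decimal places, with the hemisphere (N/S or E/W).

57.195°E

MS-14: φ = -52.34917°, λ = +74.06300°
δ = d/R = 1482.8/6367 = 0.232888 rad
φ₂ = arcsin(sin φ₁ cos δ + cos φ₁ sin δ cos θ)
   = arcsin(-0.79175·0.97300 + 0.61085·0.23079·0.45554) = -44.92273°
λ₂ = λ₁ + atan2(sin θ sin δ cos φ₁, cos δ − sin φ₁ sin φ₂) = 57.19542°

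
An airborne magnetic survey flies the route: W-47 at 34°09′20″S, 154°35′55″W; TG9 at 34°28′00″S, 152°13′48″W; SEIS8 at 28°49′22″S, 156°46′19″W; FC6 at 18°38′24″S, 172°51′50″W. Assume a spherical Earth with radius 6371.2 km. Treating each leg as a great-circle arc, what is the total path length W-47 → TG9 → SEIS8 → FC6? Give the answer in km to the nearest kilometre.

W-47: φ = -34.15556°, λ = -154.59861°
TG9: φ = -34.46667°, λ = -152.23000°
SEIS8: φ = -28.82278°, λ = -156.77194°
FC6: φ = -18.64000°, λ = -172.86389°
W-47→TG9: c = 0.034575 rad, d = 220.28 km
TG9→SEIS8: c = 0.119369 rad, d = 760.52 km
SEIS8→FC6: c = 0.312000 rad, d = 1987.81 km
Total = 220.28 + 760.52 + 1987.81 = 2968.62 km

2969 km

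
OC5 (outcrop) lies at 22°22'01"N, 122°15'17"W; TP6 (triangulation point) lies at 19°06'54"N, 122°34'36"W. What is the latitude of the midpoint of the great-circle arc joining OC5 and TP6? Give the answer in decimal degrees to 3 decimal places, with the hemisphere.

20.741°N

OC5: φ = +22.36694°, λ = -122.25472°
TP6: φ = +19.11500°, λ = -122.57667°
Bx = cos φ₂ cos Δλ = 0.944848,  By = cos φ₂ sin Δλ = -0.005309
φₘ = atan2(sin φ₁ + sin φ₂, √((cos φ₁ + Bx)² + By²)) = 20.74105°
λₘ = λ₁ + atan2(By, cos φ₁ + Bx) = -122.41742°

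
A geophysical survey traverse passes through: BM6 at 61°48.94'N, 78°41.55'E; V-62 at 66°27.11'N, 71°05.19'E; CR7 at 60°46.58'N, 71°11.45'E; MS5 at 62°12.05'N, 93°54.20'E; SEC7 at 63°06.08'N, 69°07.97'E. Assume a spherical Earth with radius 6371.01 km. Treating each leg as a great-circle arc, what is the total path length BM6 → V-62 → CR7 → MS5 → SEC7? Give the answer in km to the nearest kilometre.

3735 km

BM6: φ = +61.81567°, λ = +78.69250°
V-62: φ = +66.45183°, λ = +71.08650°
CR7: φ = +60.77633°, λ = +71.19083°
MS5: φ = +62.20083°, λ = +93.90333°
SEC7: φ = +63.10133°, λ = +69.13283°
BM6→V-62: c = 0.099360 rad, d = 633.02 km
V-62→CR7: c = 0.099059 rad, d = 631.11 km
CR7→MS5: c = 0.189841 rad, d = 1209.48 km
MS5→SEC7: c = 0.197991 rad, d = 1261.41 km
Total = 633.02 + 631.11 + 1209.48 + 1261.41 = 3735.02 km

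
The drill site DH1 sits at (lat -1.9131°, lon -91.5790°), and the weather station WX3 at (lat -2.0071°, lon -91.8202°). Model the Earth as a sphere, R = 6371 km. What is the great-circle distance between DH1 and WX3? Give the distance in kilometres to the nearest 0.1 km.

28.8 km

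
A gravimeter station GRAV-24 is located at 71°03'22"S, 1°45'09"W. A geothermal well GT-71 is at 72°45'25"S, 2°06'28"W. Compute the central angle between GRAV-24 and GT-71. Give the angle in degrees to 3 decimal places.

GRAV-24: φ = -71.05611°, λ = -1.75250°
GT-71: φ = -72.75694°, λ = -2.10778°
Δφ = -1.7008°,  Δλ = -0.3553°
a = sin²(Δφ/2) + cos φ₁ cos φ₂ sin²(Δλ/2) = 0.000221
c = 2·arcsin(√a) = 0.029747 rad = 1.7044°

1.704°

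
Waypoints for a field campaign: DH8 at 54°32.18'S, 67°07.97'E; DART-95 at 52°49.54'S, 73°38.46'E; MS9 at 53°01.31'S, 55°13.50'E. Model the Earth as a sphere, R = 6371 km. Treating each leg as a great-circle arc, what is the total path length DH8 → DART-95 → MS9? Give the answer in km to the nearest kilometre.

1700 km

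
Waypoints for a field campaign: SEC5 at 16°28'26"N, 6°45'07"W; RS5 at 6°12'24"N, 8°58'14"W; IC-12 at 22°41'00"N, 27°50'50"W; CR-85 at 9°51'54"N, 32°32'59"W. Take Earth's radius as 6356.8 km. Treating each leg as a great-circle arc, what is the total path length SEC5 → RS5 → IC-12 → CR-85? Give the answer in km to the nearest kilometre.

5395 km

SEC5: φ = +16.47389°, λ = -6.75194°
RS5: φ = +6.20667°, λ = -8.97056°
IC-12: φ = +22.68333°, λ = -27.84722°
CR-85: φ = +9.86500°, λ = -32.54972°
SEC5→RS5: c = 0.183163 rad, d = 1164.33 km
RS5→IC-12: c = 0.428468 rad, d = 2723.68 km
IC-12→CR-85: c = 0.237120 rad, d = 1507.32 km
Total = 1164.33 + 2723.68 + 1507.32 = 5395.34 km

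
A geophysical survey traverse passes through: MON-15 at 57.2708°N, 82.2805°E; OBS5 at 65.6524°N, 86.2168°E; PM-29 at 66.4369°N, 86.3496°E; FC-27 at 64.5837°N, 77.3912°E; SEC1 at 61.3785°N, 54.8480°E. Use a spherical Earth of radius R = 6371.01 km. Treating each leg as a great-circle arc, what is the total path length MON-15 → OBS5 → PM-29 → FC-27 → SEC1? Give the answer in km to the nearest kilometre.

MON-15→OBS5: c = 0.149851 rad, d = 954.70 km
OBS5→PM-29: c = 0.013724 rad, d = 87.44 km
PM-29→FC-27: c = 0.072348 rad, d = 460.93 km
FC-27→SEC1: c = 0.186137 rad, d = 1185.88 km
Total = 954.70 + 87.44 + 460.93 + 1185.88 = 2688.94 km

2689 km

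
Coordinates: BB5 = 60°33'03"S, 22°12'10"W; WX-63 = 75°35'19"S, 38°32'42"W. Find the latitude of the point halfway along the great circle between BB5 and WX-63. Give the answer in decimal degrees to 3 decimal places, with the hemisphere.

68.250°S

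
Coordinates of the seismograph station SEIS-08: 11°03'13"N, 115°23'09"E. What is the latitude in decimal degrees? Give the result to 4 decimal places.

11.0536°N

11° + 3′/60 + 13″/3600 = 11 + 0.05000 + 0.00361 = 11.0536°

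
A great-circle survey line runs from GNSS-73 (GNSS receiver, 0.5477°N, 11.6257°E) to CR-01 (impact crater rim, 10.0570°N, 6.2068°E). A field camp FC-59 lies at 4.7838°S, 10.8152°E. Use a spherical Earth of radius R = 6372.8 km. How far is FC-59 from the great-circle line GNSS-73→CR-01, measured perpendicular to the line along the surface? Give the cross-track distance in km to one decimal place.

368.9 km

δ₁₃ = central angle GNSS-73→FC-59 = 0.094119 rad  (haversine)
θ₁₃ = bearing GNSS-73→FC-59 = 188.626°,  θ₁₂ = bearing GNSS-73→CR-01 = 330.634°
dₓₜ = R·arcsin(sin δ₁₃ · sin(θ₁₃ − θ₁₂)) = 6372.8·arcsin(0.09398·sin(-142.007°)) = -368.876 km
|dₓₜ| = 368.876 km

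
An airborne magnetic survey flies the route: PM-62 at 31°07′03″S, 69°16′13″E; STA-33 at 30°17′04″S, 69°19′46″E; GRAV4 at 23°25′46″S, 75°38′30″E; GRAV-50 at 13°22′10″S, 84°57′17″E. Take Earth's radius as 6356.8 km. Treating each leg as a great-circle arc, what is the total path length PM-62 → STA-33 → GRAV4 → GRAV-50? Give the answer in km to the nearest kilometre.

2561 km

PM-62: φ = -31.11750°, λ = +69.27028°
STA-33: φ = -30.28444°, λ = +69.32944°
GRAV4: φ = -23.42944°, λ = +75.64167°
GRAV-50: φ = -13.36944°, λ = +84.95472°
PM-62→STA-33: c = 0.014567 rad, d = 92.60 km
STA-33→GRAV4: c = 0.154764 rad, d = 983.81 km
GRAV4→GRAV-50: c = 0.233516 rad, d = 1484.42 km
Total = 92.60 + 983.81 + 1484.42 = 2560.82 km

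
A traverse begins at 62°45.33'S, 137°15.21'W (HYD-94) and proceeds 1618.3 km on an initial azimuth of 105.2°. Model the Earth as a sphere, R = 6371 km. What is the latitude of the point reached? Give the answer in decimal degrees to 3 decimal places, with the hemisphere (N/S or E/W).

HYD-94: φ = -62.75550°, λ = -137.25350°
δ = d/R = 1618.3/6371 = 0.254010 rad
φ₂ = arcsin(sin φ₁ cos δ + cos φ₁ sin δ cos θ)
   = arcsin(-0.88906·0.96791 + 0.45779·0.25129·-0.26219) = -62.96067°
λ₂ = λ₁ + atan2(sin θ sin δ cos φ₁, cos δ − sin φ₁ sin φ₂) = -105.01625°

62.961°S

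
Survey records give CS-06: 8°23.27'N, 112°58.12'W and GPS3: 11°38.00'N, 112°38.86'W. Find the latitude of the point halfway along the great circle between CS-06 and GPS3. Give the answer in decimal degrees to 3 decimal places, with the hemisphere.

10.011°N

CS-06: φ = +8.38783°, λ = -112.96867°
GPS3: φ = +11.63333°, λ = -112.64767°
Bx = cos φ₂ cos Δλ = 0.979443,  By = cos φ₂ sin Δλ = 0.005487
φₘ = atan2(sin φ₁ + sin φ₂, √((cos φ₁ + Bx)² + By²)) = 10.01062°
λₘ = λ₁ + atan2(By, cos φ₁ + Bx) = -112.80897°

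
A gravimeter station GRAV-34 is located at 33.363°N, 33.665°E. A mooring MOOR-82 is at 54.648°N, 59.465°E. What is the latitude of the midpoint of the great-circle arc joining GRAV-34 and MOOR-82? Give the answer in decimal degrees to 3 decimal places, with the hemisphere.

44.713°N

Bx = cos φ₂ cos Δλ = 0.520923,  By = cos φ₂ sin Δλ = 0.251824
φₘ = atan2(sin φ₁ + sin φ₂, √((cos φ₁ + Bx)² + By²)) = 44.71289°
λₘ = λ₁ + atan2(By, cos φ₁ + Bx) = 44.18464°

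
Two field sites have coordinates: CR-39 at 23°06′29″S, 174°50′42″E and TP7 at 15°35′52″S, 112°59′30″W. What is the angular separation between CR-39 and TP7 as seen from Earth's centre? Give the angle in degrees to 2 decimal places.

67.86°

CR-39: φ = -23.10806°, λ = +174.84500°
TP7: φ = -15.59778°, λ = -112.99167°
Δφ = 7.5103°,  Δλ = 72.1633°
a = sin²(Δφ/2) + cos φ₁ cos φ₂ sin²(Δλ/2) = 0.311560
c = 2·arcsin(√a) = 1.184370 rad = 67.8594°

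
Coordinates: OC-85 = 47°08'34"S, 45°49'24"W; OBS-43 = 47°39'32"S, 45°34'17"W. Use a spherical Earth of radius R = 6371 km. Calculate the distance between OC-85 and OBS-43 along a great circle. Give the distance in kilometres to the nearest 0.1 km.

60.4 km

OC-85: φ = -47.14278°, λ = -45.82333°
OBS-43: φ = -47.65889°, λ = -45.57139°
Δφ = -0.5161°,  Δλ = 0.2519°
a = sin²(Δφ/2) + cos φ₁ cos φ₂ sin²(Δλ/2) = 0.000022
c = 2·arcsin(√a) = 0.009487 rad = 0.5436°
d = R·c = 6371 × 0.009487 = 60.4 km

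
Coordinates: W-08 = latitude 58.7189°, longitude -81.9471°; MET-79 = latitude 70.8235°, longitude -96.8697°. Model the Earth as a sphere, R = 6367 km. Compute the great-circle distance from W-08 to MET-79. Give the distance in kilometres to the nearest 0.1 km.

1509.9 km

Δφ = 12.1046°,  Δλ = -14.9226°
a = sin²(Δφ/2) + cos φ₁ cos φ₂ sin²(Δλ/2) = 0.013993
c = 2·arcsin(√a) = 0.237138 rad = 13.5870°
d = R·c = 6367 × 0.237138 = 1509.9 km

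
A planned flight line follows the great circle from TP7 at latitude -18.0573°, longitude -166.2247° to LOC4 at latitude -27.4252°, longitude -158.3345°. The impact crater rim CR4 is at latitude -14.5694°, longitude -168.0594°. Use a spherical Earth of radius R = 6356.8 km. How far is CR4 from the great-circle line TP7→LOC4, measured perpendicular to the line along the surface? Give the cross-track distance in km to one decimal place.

70.2 km

δ₁₃ = central angle TP7→CR4 = 0.068190 rad  (haversine)
θ₁₃ = bearing TP7→CR4 = 332.950°,  θ₁₂ = bearing TP7→LOC4 = 143.618°
dₓₜ = R·arcsin(sin δ₁₃ · sin(θ₁₃ − θ₁₂)) = 6356.8·arcsin(0.06814·sin(189.332°)) = -70.238 km
|dₓₜ| = 70.238 km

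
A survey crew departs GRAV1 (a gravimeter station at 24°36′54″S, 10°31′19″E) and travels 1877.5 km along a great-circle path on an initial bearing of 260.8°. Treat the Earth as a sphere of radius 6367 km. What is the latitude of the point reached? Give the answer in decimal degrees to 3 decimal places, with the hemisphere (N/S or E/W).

GRAV1: φ = -24.61500°, λ = +10.52194°
δ = d/R = 1877.5/6367 = 0.294880 rad
φ₂ = arcsin(sin φ₁ cos δ + cos φ₁ sin δ cos θ)
   = arcsin(-0.41652·0.95684 + 0.90913·0.29062·-0.15988) = -26.15389°
λ₂ = λ₁ + atan2(sin θ sin δ cos φ₁, cos δ − sin φ₁ sin φ₂) = -8.11741°

26.154°S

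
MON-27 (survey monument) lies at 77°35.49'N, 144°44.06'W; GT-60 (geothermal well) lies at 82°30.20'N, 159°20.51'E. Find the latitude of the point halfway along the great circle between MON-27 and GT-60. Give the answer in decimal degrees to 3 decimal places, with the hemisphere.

81.117°N

MON-27: φ = +77.59150°, λ = -144.73433°
GT-60: φ = +82.50333°, λ = +159.34183°
Bx = cos φ₂ cos Δλ = 0.073101,  By = cos φ₂ sin Δλ = -0.108066
φₘ = atan2(sin φ₁ + sin φ₂, √((cos φ₁ + Bx)² + By²)) = 81.11721°
λₘ = λ₁ + atan2(By, cos φ₁ + Bx) = -165.30317°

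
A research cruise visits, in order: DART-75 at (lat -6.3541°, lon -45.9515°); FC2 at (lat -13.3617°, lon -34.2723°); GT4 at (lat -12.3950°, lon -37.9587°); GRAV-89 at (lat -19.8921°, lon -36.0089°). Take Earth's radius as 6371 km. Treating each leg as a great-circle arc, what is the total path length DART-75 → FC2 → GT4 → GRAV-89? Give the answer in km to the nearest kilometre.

DART-75→FC2: c = 0.235016 rad, d = 1497.29 km
FC2→GT4: c = 0.064950 rad, d = 413.79 km
GT4→GRAV-89: c = 0.134863 rad, d = 859.21 km
Total = 1497.29 + 413.79 + 859.21 = 2770.30 km

2770 km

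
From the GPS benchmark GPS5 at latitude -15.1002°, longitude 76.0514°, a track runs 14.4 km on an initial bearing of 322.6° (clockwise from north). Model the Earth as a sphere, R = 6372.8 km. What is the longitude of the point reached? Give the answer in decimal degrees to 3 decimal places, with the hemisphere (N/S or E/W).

75.970°E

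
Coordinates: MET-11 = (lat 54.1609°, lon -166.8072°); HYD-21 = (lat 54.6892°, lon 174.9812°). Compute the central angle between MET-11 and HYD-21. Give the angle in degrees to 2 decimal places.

Δφ = 0.5283°,  Δλ = -18.2116°
a = sin²(Δφ/2) + cos φ₁ cos φ₂ sin²(Δλ/2) = 0.008497
c = 2·arcsin(√a) = 0.184626 rad = 10.5783°

10.58°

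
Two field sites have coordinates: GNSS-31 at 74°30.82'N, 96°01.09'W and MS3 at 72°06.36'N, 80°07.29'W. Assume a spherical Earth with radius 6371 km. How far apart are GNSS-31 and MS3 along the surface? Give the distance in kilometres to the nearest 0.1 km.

GNSS-31: φ = +74.51367°, λ = -96.01817°
MS3: φ = +72.10600°, λ = -80.12150°
Δφ = -2.4077°,  Δλ = 15.8967°
a = sin²(Δφ/2) + cos φ₁ cos φ₂ sin²(Δλ/2) = 0.002010
c = 2·arcsin(√a) = 0.089699 rad = 5.1394°
d = R·c = 6371 × 0.089699 = 571.5 km

571.5 km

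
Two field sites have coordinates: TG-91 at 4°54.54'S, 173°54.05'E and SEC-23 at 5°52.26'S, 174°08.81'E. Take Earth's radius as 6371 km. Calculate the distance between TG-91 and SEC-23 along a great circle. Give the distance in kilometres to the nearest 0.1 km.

110.4 km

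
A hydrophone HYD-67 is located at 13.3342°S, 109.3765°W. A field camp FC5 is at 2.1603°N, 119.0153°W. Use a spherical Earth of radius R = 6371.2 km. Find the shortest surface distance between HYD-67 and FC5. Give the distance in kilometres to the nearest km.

Δφ = 15.4945°,  Δλ = -9.6388°
a = sin²(Δφ/2) + cos φ₁ cos φ₂ sin²(Δλ/2) = 0.025035
c = 2·arcsin(√a) = 0.317787 rad = 18.2078°
d = R·c = 6371.2 × 0.317787 = 2024.7 km

2025 km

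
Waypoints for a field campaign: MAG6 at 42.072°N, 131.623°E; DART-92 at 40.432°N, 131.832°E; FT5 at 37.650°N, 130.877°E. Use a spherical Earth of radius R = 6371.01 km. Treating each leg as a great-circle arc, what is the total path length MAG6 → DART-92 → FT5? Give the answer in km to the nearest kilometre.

503 km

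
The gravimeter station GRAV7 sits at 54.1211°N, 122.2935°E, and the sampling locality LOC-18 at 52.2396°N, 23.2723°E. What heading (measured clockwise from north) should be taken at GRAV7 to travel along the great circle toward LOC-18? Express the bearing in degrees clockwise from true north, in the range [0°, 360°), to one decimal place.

Δλ = -99.0212°
y = sin Δλ · cos φ₂ = -0.604786
x = cos φ₁ sin φ₂ − sin φ₁ cos φ₂ cos Δλ = 0.541137
θ = atan2(y, x) = -48.1792° → 311.8208° (mod 360°)

311.8°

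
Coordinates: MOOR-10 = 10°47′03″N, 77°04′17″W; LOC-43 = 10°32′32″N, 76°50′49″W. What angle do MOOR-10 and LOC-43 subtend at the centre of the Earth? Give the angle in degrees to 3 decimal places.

0.327°

MOOR-10: φ = +10.78417°, λ = -77.07139°
LOC-43: φ = +10.54222°, λ = -76.84694°
Δφ = -0.2419°,  Δλ = 0.2244°
a = sin²(Δφ/2) + cos φ₁ cos φ₂ sin²(Δλ/2) = 0.000008
c = 2·arcsin(√a) = 0.005714 rad = 0.3274°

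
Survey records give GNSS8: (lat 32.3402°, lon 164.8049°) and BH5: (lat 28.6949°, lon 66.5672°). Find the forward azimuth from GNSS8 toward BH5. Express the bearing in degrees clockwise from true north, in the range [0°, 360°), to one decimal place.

298.6°

Δλ = -98.2377°
y = sin Δλ · cos φ₂ = -0.868138
x = cos φ₁ sin φ₂ − sin φ₁ cos φ₂ cos Δλ = 0.472902
θ = atan2(y, x) = -61.4215° → 298.5785° (mod 360°)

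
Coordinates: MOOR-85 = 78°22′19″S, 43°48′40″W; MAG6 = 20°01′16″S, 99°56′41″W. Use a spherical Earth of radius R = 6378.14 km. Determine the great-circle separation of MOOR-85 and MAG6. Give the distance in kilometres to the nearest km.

MOOR-85: φ = -78.37194°, λ = -43.81111°
MAG6: φ = -20.02111°, λ = -99.94472°
Δφ = 58.3508°,  Δλ = -56.1336°
a = sin²(Δφ/2) + cos φ₁ cos φ₂ sin²(Δλ/2) = 0.279564
c = 2·arcsin(√a) = 1.114227 rad = 63.8405°
d = R·c = 6378.14 × 1.114227 = 7106.7 km

7107 km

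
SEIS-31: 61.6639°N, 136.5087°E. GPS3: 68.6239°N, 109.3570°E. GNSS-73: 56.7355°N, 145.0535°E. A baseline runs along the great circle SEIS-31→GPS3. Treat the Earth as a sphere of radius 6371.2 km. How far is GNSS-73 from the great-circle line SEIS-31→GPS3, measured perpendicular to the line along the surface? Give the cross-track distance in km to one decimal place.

δ₁₃ = central angle SEIS-31→GNSS-73 = 0.114841 rad  (haversine)
θ₁₃ = bearing SEIS-31→GNSS-73 = 134.665°,  θ₁₂ = bearing SEIS-31→GPS3 = 313.261°
dₓₜ = R·arcsin(sin δ₁₃ · sin(θ₁₃ − θ₁₂)) = 6371.2·arcsin(0.11459·sin(-178.595°)) = -17.896 km
|dₓₜ| = 17.896 km

17.9 km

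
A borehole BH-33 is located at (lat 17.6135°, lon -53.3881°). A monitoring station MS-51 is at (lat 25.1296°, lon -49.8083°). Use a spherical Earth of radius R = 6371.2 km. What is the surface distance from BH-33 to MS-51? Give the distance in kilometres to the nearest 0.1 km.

Δφ = 7.5161°,  Δλ = 3.5798°
a = sin²(Δφ/2) + cos φ₁ cos φ₂ sin²(Δλ/2) = 0.005138
c = 2·arcsin(√a) = 0.143480 rad = 8.2208°
d = R·c = 6371.2 × 0.143480 = 914.1 km

914.1 km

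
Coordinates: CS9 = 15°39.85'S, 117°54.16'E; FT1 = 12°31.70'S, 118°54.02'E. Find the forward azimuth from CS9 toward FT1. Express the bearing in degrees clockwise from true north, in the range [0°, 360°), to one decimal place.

17.3°

CS9: φ = -15.66417°, λ = +117.90267°
FT1: φ = -12.52833°, λ = +118.90033°
Δλ = 0.9977°
y = sin Δλ · cos φ₂ = 0.016997
x = cos φ₁ sin φ₂ − sin φ₁ cos φ₂ cos Δλ = 0.054663
θ = atan2(y, x) = 17.2726° → 17.2726° (mod 360°)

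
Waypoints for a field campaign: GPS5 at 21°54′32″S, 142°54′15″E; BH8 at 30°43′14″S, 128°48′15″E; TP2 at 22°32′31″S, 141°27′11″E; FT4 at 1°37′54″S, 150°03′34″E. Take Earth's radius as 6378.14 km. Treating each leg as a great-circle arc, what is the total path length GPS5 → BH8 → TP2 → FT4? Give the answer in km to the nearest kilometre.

5771 km

GPS5: φ = -21.90889°, λ = +142.90417°
BH8: φ = -30.72056°, λ = +128.80417°
TP2: φ = -22.54194°, λ = +141.45306°
FT4: φ = -1.63167°, λ = +150.05944°
GPS5→BH8: c = 0.268508 rad, d = 1712.58 km
BH8→TP2: c = 0.243253 rad, d = 1551.50 km
TP2→FT4: c = 0.393051 rad, d = 2506.94 km
Total = 1712.58 + 1551.50 + 2506.94 = 5771.03 km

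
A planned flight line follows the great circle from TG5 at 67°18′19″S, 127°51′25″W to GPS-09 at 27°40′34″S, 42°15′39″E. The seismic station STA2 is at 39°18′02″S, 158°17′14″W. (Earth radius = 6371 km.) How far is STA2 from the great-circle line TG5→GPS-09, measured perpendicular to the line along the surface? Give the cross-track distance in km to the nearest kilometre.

2147 km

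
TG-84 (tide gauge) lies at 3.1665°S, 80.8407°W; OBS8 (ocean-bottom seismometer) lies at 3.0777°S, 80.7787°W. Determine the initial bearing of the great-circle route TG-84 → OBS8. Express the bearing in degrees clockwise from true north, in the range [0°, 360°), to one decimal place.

Δλ = 0.0620°
y = sin Δλ · cos φ₂ = 0.001081
x = cos φ₁ sin φ₂ − sin φ₁ cos φ₂ cos Δλ = 0.001550
θ = atan2(y, x) = 34.8844° → 34.8844° (mod 360°)

34.9°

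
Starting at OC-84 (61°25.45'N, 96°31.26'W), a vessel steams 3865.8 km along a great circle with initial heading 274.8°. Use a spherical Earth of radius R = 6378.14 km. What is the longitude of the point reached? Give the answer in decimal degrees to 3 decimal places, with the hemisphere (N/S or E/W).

OC-84: φ = +61.42417°, λ = -96.52100°
δ = d/R = 3865.8/6378.14 = 0.606101 rad
φ₂ = arcsin(sin φ₁ cos δ + cos φ₁ sin δ cos θ)
   = arcsin(0.87818·0.82188 + 0.47832·0.56967·0.08368) = 48.12125°
λ₂ = λ₁ + atan2(sin θ sin δ cos φ₁, cos δ − sin φ₁ sin φ₂) = -154.77290°

154.773°W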